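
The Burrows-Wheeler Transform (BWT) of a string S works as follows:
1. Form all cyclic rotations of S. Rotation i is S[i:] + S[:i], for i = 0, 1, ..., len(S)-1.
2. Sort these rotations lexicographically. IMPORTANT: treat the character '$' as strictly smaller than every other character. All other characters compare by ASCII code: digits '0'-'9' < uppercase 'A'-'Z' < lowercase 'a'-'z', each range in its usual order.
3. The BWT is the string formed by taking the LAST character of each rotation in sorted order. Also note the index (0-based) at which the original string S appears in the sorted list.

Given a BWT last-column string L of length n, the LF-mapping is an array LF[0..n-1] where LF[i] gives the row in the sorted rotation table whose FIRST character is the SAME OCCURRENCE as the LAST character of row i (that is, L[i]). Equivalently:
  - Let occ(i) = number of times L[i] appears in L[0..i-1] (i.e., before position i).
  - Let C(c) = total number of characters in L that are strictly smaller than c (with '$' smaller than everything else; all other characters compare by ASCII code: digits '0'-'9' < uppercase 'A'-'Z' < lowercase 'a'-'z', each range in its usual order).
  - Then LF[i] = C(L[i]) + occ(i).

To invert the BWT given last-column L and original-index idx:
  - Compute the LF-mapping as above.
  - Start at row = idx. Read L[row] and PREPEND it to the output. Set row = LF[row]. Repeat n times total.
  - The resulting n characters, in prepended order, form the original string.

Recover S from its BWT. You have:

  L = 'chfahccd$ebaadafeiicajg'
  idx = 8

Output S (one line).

Answer: caigjihaadecbchaeffadc$

Derivation:
LF mapping: 7 18 15 1 19 8 9 11 0 13 6 2 3 12 4 16 14 20 21 10 5 22 17
Walk LF starting at row 8, prepending L[row]:
  step 1: row=8, L[8]='$', prepend. Next row=LF[8]=0
  step 2: row=0, L[0]='c', prepend. Next row=LF[0]=7
  step 3: row=7, L[7]='d', prepend. Next row=LF[7]=11
  step 4: row=11, L[11]='a', prepend. Next row=LF[11]=2
  step 5: row=2, L[2]='f', prepend. Next row=LF[2]=15
  step 6: row=15, L[15]='f', prepend. Next row=LF[15]=16
  step 7: row=16, L[16]='e', prepend. Next row=LF[16]=14
  step 8: row=14, L[14]='a', prepend. Next row=LF[14]=4
  step 9: row=4, L[4]='h', prepend. Next row=LF[4]=19
  step 10: row=19, L[19]='c', prepend. Next row=LF[19]=10
  step 11: row=10, L[10]='b', prepend. Next row=LF[10]=6
  step 12: row=6, L[6]='c', prepend. Next row=LF[6]=9
  step 13: row=9, L[9]='e', prepend. Next row=LF[9]=13
  step 14: row=13, L[13]='d', prepend. Next row=LF[13]=12
  step 15: row=12, L[12]='a', prepend. Next row=LF[12]=3
  step 16: row=3, L[3]='a', prepend. Next row=LF[3]=1
  step 17: row=1, L[1]='h', prepend. Next row=LF[1]=18
  step 18: row=18, L[18]='i', prepend. Next row=LF[18]=21
  step 19: row=21, L[21]='j', prepend. Next row=LF[21]=22
  step 20: row=22, L[22]='g', prepend. Next row=LF[22]=17
  step 21: row=17, L[17]='i', prepend. Next row=LF[17]=20
  step 22: row=20, L[20]='a', prepend. Next row=LF[20]=5
  step 23: row=5, L[5]='c', prepend. Next row=LF[5]=8
Reversed output: caigjihaadecbchaeffadc$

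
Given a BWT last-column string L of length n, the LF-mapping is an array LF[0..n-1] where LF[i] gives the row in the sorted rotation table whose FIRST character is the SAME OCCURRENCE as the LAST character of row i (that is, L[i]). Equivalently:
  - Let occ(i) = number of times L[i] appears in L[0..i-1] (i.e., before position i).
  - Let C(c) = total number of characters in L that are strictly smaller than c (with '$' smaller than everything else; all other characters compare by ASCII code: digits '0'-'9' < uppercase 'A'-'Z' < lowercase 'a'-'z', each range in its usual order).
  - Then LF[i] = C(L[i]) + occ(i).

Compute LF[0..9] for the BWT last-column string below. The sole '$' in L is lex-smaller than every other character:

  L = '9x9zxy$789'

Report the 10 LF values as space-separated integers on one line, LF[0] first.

Char counts: '$':1, '7':1, '8':1, '9':3, 'x':2, 'y':1, 'z':1
C (first-col start): C('$')=0, C('7')=1, C('8')=2, C('9')=3, C('x')=6, C('y')=8, C('z')=9
L[0]='9': occ=0, LF[0]=C('9')+0=3+0=3
L[1]='x': occ=0, LF[1]=C('x')+0=6+0=6
L[2]='9': occ=1, LF[2]=C('9')+1=3+1=4
L[3]='z': occ=0, LF[3]=C('z')+0=9+0=9
L[4]='x': occ=1, LF[4]=C('x')+1=6+1=7
L[5]='y': occ=0, LF[5]=C('y')+0=8+0=8
L[6]='$': occ=0, LF[6]=C('$')+0=0+0=0
L[7]='7': occ=0, LF[7]=C('7')+0=1+0=1
L[8]='8': occ=0, LF[8]=C('8')+0=2+0=2
L[9]='9': occ=2, LF[9]=C('9')+2=3+2=5

Answer: 3 6 4 9 7 8 0 1 2 5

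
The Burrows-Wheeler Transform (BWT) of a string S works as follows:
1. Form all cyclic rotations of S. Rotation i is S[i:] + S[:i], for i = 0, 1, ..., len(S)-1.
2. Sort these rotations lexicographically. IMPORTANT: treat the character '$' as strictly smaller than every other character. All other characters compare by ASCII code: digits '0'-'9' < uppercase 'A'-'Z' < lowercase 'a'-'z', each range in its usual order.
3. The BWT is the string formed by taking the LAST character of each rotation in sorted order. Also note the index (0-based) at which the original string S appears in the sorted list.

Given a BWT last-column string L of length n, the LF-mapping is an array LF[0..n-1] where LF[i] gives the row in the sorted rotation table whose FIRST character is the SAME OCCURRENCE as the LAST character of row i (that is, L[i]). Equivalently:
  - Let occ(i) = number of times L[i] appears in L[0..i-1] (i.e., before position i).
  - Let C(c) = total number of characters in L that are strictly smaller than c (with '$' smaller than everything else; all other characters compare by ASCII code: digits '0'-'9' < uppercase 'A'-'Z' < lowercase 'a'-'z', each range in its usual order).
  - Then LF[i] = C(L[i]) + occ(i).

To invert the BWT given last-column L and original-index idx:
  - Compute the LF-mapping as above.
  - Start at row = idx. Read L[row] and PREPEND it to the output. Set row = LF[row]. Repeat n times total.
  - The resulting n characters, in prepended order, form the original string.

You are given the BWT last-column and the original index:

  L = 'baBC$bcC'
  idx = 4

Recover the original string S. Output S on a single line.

Answer: aBCCcbb$

Derivation:
LF mapping: 5 4 1 2 0 6 7 3
Walk LF starting at row 4, prepending L[row]:
  step 1: row=4, L[4]='$', prepend. Next row=LF[4]=0
  step 2: row=0, L[0]='b', prepend. Next row=LF[0]=5
  step 3: row=5, L[5]='b', prepend. Next row=LF[5]=6
  step 4: row=6, L[6]='c', prepend. Next row=LF[6]=7
  step 5: row=7, L[7]='C', prepend. Next row=LF[7]=3
  step 6: row=3, L[3]='C', prepend. Next row=LF[3]=2
  step 7: row=2, L[2]='B', prepend. Next row=LF[2]=1
  step 8: row=1, L[1]='a', prepend. Next row=LF[1]=4
Reversed output: aBCCcbb$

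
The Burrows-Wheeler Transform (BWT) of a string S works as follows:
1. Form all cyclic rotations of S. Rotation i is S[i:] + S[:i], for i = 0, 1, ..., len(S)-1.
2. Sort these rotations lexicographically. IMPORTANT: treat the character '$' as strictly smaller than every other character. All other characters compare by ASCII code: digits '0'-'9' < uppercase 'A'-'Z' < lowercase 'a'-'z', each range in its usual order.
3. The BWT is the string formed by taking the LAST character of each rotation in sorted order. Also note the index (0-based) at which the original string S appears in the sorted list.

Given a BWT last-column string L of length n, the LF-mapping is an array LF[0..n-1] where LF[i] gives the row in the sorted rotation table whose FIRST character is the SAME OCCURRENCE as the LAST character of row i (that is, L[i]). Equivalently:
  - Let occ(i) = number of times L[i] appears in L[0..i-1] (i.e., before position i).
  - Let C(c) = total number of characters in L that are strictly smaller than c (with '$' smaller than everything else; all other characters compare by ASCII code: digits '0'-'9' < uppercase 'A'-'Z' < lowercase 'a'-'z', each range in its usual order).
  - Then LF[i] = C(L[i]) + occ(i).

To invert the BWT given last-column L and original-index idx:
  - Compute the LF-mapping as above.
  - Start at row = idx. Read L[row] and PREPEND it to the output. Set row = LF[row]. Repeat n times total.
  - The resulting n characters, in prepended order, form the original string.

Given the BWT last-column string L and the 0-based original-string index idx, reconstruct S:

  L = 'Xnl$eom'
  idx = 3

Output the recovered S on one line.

Answer: lemonX$

Derivation:
LF mapping: 1 5 3 0 2 6 4
Walk LF starting at row 3, prepending L[row]:
  step 1: row=3, L[3]='$', prepend. Next row=LF[3]=0
  step 2: row=0, L[0]='X', prepend. Next row=LF[0]=1
  step 3: row=1, L[1]='n', prepend. Next row=LF[1]=5
  step 4: row=5, L[5]='o', prepend. Next row=LF[5]=6
  step 5: row=6, L[6]='m', prepend. Next row=LF[6]=4
  step 6: row=4, L[4]='e', prepend. Next row=LF[4]=2
  step 7: row=2, L[2]='l', prepend. Next row=LF[2]=3
Reversed output: lemonX$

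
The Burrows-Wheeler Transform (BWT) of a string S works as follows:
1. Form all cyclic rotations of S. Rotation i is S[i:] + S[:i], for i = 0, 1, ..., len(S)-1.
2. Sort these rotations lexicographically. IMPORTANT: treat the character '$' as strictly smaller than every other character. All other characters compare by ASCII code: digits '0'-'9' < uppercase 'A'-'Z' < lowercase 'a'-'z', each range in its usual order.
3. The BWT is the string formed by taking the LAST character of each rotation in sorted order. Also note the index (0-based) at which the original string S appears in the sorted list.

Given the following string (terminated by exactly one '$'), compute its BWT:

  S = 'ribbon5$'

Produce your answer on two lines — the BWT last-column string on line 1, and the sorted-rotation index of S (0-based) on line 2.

All 8 rotations (rotation i = S[i:]+S[:i]):
  rot[0] = ribbon5$
  rot[1] = ibbon5$r
  rot[2] = bbon5$ri
  rot[3] = bon5$rib
  rot[4] = on5$ribb
  rot[5] = n5$ribbo
  rot[6] = 5$ribbon
  rot[7] = $ribbon5
Sorted (with $ < everything):
  sorted[0] = $ribbon5  (last char: '5')
  sorted[1] = 5$ribbon  (last char: 'n')
  sorted[2] = bbon5$ri  (last char: 'i')
  sorted[3] = bon5$rib  (last char: 'b')
  sorted[4] = ibbon5$r  (last char: 'r')
  sorted[5] = n5$ribbo  (last char: 'o')
  sorted[6] = on5$ribb  (last char: 'b')
  sorted[7] = ribbon5$  (last char: '$')
Last column: 5nibrob$
Original string S is at sorted index 7

Answer: 5nibrob$
7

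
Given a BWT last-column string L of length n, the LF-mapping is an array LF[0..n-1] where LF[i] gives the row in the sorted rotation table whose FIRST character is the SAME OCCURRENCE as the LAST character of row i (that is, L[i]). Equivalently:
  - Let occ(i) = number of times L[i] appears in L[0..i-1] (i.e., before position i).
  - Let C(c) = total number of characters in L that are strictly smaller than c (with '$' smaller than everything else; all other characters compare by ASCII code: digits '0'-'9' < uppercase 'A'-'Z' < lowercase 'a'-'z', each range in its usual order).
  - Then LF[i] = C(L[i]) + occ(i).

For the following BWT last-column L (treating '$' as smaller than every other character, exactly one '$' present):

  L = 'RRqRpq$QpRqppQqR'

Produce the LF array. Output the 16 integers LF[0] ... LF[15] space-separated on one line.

Char counts: '$':1, 'Q':2, 'R':5, 'p':4, 'q':4
C (first-col start): C('$')=0, C('Q')=1, C('R')=3, C('p')=8, C('q')=12
L[0]='R': occ=0, LF[0]=C('R')+0=3+0=3
L[1]='R': occ=1, LF[1]=C('R')+1=3+1=4
L[2]='q': occ=0, LF[2]=C('q')+0=12+0=12
L[3]='R': occ=2, LF[3]=C('R')+2=3+2=5
L[4]='p': occ=0, LF[4]=C('p')+0=8+0=8
L[5]='q': occ=1, LF[5]=C('q')+1=12+1=13
L[6]='$': occ=0, LF[6]=C('$')+0=0+0=0
L[7]='Q': occ=0, LF[7]=C('Q')+0=1+0=1
L[8]='p': occ=1, LF[8]=C('p')+1=8+1=9
L[9]='R': occ=3, LF[9]=C('R')+3=3+3=6
L[10]='q': occ=2, LF[10]=C('q')+2=12+2=14
L[11]='p': occ=2, LF[11]=C('p')+2=8+2=10
L[12]='p': occ=3, LF[12]=C('p')+3=8+3=11
L[13]='Q': occ=1, LF[13]=C('Q')+1=1+1=2
L[14]='q': occ=3, LF[14]=C('q')+3=12+3=15
L[15]='R': occ=4, LF[15]=C('R')+4=3+4=7

Answer: 3 4 12 5 8 13 0 1 9 6 14 10 11 2 15 7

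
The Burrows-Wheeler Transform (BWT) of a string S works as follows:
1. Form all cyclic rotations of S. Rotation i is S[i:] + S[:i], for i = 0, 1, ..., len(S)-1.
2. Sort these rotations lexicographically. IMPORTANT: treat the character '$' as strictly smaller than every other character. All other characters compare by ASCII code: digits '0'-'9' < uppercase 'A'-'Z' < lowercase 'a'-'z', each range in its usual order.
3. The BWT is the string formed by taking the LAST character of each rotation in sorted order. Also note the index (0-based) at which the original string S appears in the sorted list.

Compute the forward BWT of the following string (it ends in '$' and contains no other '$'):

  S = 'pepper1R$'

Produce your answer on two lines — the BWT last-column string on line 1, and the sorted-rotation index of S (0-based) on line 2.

All 9 rotations (rotation i = S[i:]+S[:i]):
  rot[0] = pepper1R$
  rot[1] = epper1R$p
  rot[2] = pper1R$pe
  rot[3] = per1R$pep
  rot[4] = er1R$pepp
  rot[5] = r1R$peppe
  rot[6] = 1R$pepper
  rot[7] = R$pepper1
  rot[8] = $pepper1R
Sorted (with $ < everything):
  sorted[0] = $pepper1R  (last char: 'R')
  sorted[1] = 1R$pepper  (last char: 'r')
  sorted[2] = R$pepper1  (last char: '1')
  sorted[3] = epper1R$p  (last char: 'p')
  sorted[4] = er1R$pepp  (last char: 'p')
  sorted[5] = pepper1R$  (last char: '$')
  sorted[6] = per1R$pep  (last char: 'p')
  sorted[7] = pper1R$pe  (last char: 'e')
  sorted[8] = r1R$peppe  (last char: 'e')
Last column: Rr1pp$pee
Original string S is at sorted index 5

Answer: Rr1pp$pee
5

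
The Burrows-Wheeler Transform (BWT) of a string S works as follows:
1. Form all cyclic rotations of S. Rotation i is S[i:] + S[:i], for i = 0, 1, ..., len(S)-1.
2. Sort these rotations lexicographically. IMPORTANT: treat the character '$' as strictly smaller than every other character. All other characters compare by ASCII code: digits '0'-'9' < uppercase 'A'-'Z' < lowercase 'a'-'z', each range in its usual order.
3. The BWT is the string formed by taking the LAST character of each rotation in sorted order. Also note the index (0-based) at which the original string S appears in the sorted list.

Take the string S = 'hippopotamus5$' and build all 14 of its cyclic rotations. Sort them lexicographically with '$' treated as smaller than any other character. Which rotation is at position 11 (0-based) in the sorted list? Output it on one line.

Answer: s5$hippopotamu

Derivation:
All 14 rotations (rotation i = S[i:]+S[:i]):
  rot[0] = hippopotamus5$
  rot[1] = ippopotamus5$h
  rot[2] = ppopotamus5$hi
  rot[3] = popotamus5$hip
  rot[4] = opotamus5$hipp
  rot[5] = potamus5$hippo
  rot[6] = otamus5$hippop
  rot[7] = tamus5$hippopo
  rot[8] = amus5$hippopot
  rot[9] = mus5$hippopota
  rot[10] = us5$hippopotam
  rot[11] = s5$hippopotamu
  rot[12] = 5$hippopotamus
  rot[13] = $hippopotamus5
Sorted (with $ < everything):
  sorted[0] = $hippopotamus5
  sorted[1] = 5$hippopotamus
  sorted[2] = amus5$hippopot
  sorted[3] = hippopotamus5$
  sorted[4] = ippopotamus5$h
  sorted[5] = mus5$hippopota
  sorted[6] = opotamus5$hipp
  sorted[7] = otamus5$hippop
  sorted[8] = popotamus5$hip
  sorted[9] = potamus5$hippo
  sorted[10] = ppopotamus5$hi
  sorted[11] = s5$hippopotamu
  sorted[12] = tamus5$hippopo
  sorted[13] = us5$hippopotam
sorted[11] = s5$hippopotamu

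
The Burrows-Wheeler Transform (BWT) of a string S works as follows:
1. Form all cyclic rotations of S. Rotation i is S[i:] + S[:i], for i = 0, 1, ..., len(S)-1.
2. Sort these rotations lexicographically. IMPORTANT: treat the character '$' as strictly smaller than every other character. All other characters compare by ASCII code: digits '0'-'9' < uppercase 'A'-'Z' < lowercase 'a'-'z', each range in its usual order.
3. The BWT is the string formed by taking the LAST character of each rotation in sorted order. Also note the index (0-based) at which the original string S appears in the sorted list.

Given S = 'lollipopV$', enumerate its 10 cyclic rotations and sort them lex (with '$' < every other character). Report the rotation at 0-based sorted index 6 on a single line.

All 10 rotations (rotation i = S[i:]+S[:i]):
  rot[0] = lollipopV$
  rot[1] = ollipopV$l
  rot[2] = llipopV$lo
  rot[3] = lipopV$lol
  rot[4] = ipopV$loll
  rot[5] = popV$lolli
  rot[6] = opV$lollip
  rot[7] = pV$lollipo
  rot[8] = V$lollipop
  rot[9] = $lollipopV
Sorted (with $ < everything):
  sorted[0] = $lollipopV
  sorted[1] = V$lollipop
  sorted[2] = ipopV$loll
  sorted[3] = lipopV$lol
  sorted[4] = llipopV$lo
  sorted[5] = lollipopV$
  sorted[6] = ollipopV$l
  sorted[7] = opV$lollip
  sorted[8] = pV$lollipo
  sorted[9] = popV$lolli
sorted[6] = ollipopV$l

Answer: ollipopV$l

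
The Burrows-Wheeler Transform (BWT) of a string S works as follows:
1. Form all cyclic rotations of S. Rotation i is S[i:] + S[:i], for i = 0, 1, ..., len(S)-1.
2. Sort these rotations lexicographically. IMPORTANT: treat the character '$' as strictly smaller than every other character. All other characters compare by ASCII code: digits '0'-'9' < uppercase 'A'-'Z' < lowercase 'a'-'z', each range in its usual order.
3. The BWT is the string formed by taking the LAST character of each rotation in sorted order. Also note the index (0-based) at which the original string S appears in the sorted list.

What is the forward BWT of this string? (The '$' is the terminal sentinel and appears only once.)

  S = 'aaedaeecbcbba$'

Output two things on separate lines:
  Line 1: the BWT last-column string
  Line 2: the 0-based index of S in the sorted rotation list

All 14 rotations (rotation i = S[i:]+S[:i]):
  rot[0] = aaedaeecbcbba$
  rot[1] = aedaeecbcbba$a
  rot[2] = edaeecbcbba$aa
  rot[3] = daeecbcbba$aae
  rot[4] = aeecbcbba$aaed
  rot[5] = eecbcbba$aaeda
  rot[6] = ecbcbba$aaedae
  rot[7] = cbcbba$aaedaee
  rot[8] = bcbba$aaedaeec
  rot[9] = cbba$aaedaeecb
  rot[10] = bba$aaedaeecbc
  rot[11] = ba$aaedaeecbcb
  rot[12] = a$aaedaeecbcbb
  rot[13] = $aaedaeecbcbba
Sorted (with $ < everything):
  sorted[0] = $aaedaeecbcbba  (last char: 'a')
  sorted[1] = a$aaedaeecbcbb  (last char: 'b')
  sorted[2] = aaedaeecbcbba$  (last char: '$')
  sorted[3] = aedaeecbcbba$a  (last char: 'a')
  sorted[4] = aeecbcbba$aaed  (last char: 'd')
  sorted[5] = ba$aaedaeecbcb  (last char: 'b')
  sorted[6] = bba$aaedaeecbc  (last char: 'c')
  sorted[7] = bcbba$aaedaeec  (last char: 'c')
  sorted[8] = cbba$aaedaeecb  (last char: 'b')
  sorted[9] = cbcbba$aaedaee  (last char: 'e')
  sorted[10] = daeecbcbba$aae  (last char: 'e')
  sorted[11] = ecbcbba$aaedae  (last char: 'e')
  sorted[12] = edaeecbcbba$aa  (last char: 'a')
  sorted[13] = eecbcbba$aaeda  (last char: 'a')
Last column: ab$adbccbeeeaa
Original string S is at sorted index 2

Answer: ab$adbccbeeeaa
2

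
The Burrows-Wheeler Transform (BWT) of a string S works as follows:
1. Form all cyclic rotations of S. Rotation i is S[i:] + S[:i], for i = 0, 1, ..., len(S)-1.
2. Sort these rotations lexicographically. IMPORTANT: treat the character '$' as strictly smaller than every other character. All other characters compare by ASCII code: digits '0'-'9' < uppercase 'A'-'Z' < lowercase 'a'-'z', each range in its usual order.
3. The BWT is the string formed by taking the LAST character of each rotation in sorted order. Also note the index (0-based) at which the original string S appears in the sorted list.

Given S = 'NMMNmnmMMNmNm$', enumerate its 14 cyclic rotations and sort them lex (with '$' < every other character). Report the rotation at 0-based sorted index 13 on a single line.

All 14 rotations (rotation i = S[i:]+S[:i]):
  rot[0] = NMMNmnmMMNmNm$
  rot[1] = MMNmnmMMNmNm$N
  rot[2] = MNmnmMMNmNm$NM
  rot[3] = NmnmMMNmNm$NMM
  rot[4] = mnmMMNmNm$NMMN
  rot[5] = nmMMNmNm$NMMNm
  rot[6] = mMMNmNm$NMMNmn
  rot[7] = MMNmNm$NMMNmnm
  rot[8] = MNmNm$NMMNmnmM
  rot[9] = NmNm$NMMNmnmMM
  rot[10] = mNm$NMMNmnmMMN
  rot[11] = Nm$NMMNmnmMMNm
  rot[12] = m$NMMNmnmMMNmN
  rot[13] = $NMMNmnmMMNmNm
Sorted (with $ < everything):
  sorted[0] = $NMMNmnmMMNmNm
  sorted[1] = MMNmNm$NMMNmnm
  sorted[2] = MMNmnmMMNmNm$N
  sorted[3] = MNmNm$NMMNmnmM
  sorted[4] = MNmnmMMNmNm$NM
  sorted[5] = NMMNmnmMMNmNm$
  sorted[6] = Nm$NMMNmnmMMNm
  sorted[7] = NmNm$NMMNmnmMM
  sorted[8] = NmnmMMNmNm$NMM
  sorted[9] = m$NMMNmnmMMNmN
  sorted[10] = mMMNmNm$NMMNmn
  sorted[11] = mNm$NMMNmnmMMN
  sorted[12] = mnmMMNmNm$NMMN
  sorted[13] = nmMMNmNm$NMMNm
sorted[13] = nmMMNmNm$NMMNm

Answer: nmMMNmNm$NMMNm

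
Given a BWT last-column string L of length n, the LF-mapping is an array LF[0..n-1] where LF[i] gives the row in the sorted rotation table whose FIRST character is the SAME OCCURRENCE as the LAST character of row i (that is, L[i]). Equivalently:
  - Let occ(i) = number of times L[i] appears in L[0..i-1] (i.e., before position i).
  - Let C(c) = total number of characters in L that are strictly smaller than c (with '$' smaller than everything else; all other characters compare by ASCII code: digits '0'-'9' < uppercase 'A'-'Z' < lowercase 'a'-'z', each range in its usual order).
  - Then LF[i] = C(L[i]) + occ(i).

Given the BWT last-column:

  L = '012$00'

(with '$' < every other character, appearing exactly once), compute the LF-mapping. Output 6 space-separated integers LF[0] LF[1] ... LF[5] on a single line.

Answer: 1 4 5 0 2 3

Derivation:
Char counts: '$':1, '0':3, '1':1, '2':1
C (first-col start): C('$')=0, C('0')=1, C('1')=4, C('2')=5
L[0]='0': occ=0, LF[0]=C('0')+0=1+0=1
L[1]='1': occ=0, LF[1]=C('1')+0=4+0=4
L[2]='2': occ=0, LF[2]=C('2')+0=5+0=5
L[3]='$': occ=0, LF[3]=C('$')+0=0+0=0
L[4]='0': occ=1, LF[4]=C('0')+1=1+1=2
L[5]='0': occ=2, LF[5]=C('0')+2=1+2=3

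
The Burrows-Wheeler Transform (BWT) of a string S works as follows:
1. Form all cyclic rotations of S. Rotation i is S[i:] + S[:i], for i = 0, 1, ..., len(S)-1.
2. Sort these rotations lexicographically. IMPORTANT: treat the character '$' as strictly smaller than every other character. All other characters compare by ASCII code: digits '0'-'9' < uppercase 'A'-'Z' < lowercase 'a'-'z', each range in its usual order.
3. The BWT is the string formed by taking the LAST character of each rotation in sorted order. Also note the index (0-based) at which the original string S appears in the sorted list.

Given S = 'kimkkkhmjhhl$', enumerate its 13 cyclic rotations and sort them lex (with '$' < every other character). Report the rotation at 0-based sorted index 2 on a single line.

Answer: hl$kimkkkhmjh

Derivation:
All 13 rotations (rotation i = S[i:]+S[:i]):
  rot[0] = kimkkkhmjhhl$
  rot[1] = imkkkhmjhhl$k
  rot[2] = mkkkhmjhhl$ki
  rot[3] = kkkhmjhhl$kim
  rot[4] = kkhmjhhl$kimk
  rot[5] = khmjhhl$kimkk
  rot[6] = hmjhhl$kimkkk
  rot[7] = mjhhl$kimkkkh
  rot[8] = jhhl$kimkkkhm
  rot[9] = hhl$kimkkkhmj
  rot[10] = hl$kimkkkhmjh
  rot[11] = l$kimkkkhmjhh
  rot[12] = $kimkkkhmjhhl
Sorted (with $ < everything):
  sorted[0] = $kimkkkhmjhhl
  sorted[1] = hhl$kimkkkhmj
  sorted[2] = hl$kimkkkhmjh
  sorted[3] = hmjhhl$kimkkk
  sorted[4] = imkkkhmjhhl$k
  sorted[5] = jhhl$kimkkkhm
  sorted[6] = khmjhhl$kimkk
  sorted[7] = kimkkkhmjhhl$
  sorted[8] = kkhmjhhl$kimk
  sorted[9] = kkkhmjhhl$kim
  sorted[10] = l$kimkkkhmjhh
  sorted[11] = mjhhl$kimkkkh
  sorted[12] = mkkkhmjhhl$ki
sorted[2] = hl$kimkkkhmjh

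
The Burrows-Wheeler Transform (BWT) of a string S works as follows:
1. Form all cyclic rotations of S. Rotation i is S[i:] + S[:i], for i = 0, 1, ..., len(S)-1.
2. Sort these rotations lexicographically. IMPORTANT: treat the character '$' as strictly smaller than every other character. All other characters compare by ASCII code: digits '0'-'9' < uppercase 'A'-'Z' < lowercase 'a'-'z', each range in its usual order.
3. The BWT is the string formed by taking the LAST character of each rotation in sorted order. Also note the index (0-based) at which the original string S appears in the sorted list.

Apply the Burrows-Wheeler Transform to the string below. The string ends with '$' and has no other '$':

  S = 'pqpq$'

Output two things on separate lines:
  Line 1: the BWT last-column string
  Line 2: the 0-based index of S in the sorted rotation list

Answer: qq$pp
2

Derivation:
All 5 rotations (rotation i = S[i:]+S[:i]):
  rot[0] = pqpq$
  rot[1] = qpq$p
  rot[2] = pq$pq
  rot[3] = q$pqp
  rot[4] = $pqpq
Sorted (with $ < everything):
  sorted[0] = $pqpq  (last char: 'q')
  sorted[1] = pq$pq  (last char: 'q')
  sorted[2] = pqpq$  (last char: '$')
  sorted[3] = q$pqp  (last char: 'p')
  sorted[4] = qpq$p  (last char: 'p')
Last column: qq$pp
Original string S is at sorted index 2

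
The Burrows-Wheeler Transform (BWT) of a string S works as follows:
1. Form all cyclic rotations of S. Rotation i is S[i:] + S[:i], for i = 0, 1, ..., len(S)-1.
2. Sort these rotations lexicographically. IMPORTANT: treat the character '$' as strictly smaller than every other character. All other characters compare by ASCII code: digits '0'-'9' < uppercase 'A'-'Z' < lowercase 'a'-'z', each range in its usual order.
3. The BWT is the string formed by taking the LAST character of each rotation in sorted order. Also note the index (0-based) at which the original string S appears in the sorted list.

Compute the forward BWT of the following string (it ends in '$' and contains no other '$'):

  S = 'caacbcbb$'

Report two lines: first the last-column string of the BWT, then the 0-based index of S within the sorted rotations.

All 9 rotations (rotation i = S[i:]+S[:i]):
  rot[0] = caacbcbb$
  rot[1] = aacbcbb$c
  rot[2] = acbcbb$ca
  rot[3] = cbcbb$caa
  rot[4] = bcbb$caac
  rot[5] = cbb$caacb
  rot[6] = bb$caacbc
  rot[7] = b$caacbcb
  rot[8] = $caacbcbb
Sorted (with $ < everything):
  sorted[0] = $caacbcbb  (last char: 'b')
  sorted[1] = aacbcbb$c  (last char: 'c')
  sorted[2] = acbcbb$ca  (last char: 'a')
  sorted[3] = b$caacbcb  (last char: 'b')
  sorted[4] = bb$caacbc  (last char: 'c')
  sorted[5] = bcbb$caac  (last char: 'c')
  sorted[6] = caacbcbb$  (last char: '$')
  sorted[7] = cbb$caacb  (last char: 'b')
  sorted[8] = cbcbb$caa  (last char: 'a')
Last column: bcabcc$ba
Original string S is at sorted index 6

Answer: bcabcc$ba
6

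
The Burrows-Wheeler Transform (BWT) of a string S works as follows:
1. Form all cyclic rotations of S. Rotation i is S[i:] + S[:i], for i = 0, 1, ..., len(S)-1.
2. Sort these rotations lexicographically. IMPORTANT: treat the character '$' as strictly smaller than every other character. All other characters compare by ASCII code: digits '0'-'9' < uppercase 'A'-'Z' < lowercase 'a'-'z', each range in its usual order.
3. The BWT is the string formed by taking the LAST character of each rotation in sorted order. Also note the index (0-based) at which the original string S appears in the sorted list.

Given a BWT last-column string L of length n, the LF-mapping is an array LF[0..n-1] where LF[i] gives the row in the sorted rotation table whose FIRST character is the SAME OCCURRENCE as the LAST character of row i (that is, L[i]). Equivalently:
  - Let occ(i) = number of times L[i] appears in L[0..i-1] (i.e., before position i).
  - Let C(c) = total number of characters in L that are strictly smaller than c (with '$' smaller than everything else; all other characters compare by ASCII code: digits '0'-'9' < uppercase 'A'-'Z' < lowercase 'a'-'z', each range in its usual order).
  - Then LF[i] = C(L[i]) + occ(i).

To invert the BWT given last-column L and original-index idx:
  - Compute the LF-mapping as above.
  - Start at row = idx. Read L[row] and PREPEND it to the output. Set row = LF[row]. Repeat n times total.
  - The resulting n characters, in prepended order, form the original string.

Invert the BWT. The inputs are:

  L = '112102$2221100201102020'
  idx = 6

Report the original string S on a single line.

LF mapping: 8 9 15 10 1 16 0 17 18 19 11 12 2 3 20 4 13 14 5 21 6 22 7
Walk LF starting at row 6, prepending L[row]:
  step 1: row=6, L[6]='$', prepend. Next row=LF[6]=0
  step 2: row=0, L[0]='1', prepend. Next row=LF[0]=8
  step 3: row=8, L[8]='2', prepend. Next row=LF[8]=18
  step 4: row=18, L[18]='0', prepend. Next row=LF[18]=5
  step 5: row=5, L[5]='2', prepend. Next row=LF[5]=16
  step 6: row=16, L[16]='1', prepend. Next row=LF[16]=13
  step 7: row=13, L[13]='0', prepend. Next row=LF[13]=3
  step 8: row=3, L[3]='1', prepend. Next row=LF[3]=10
  step 9: row=10, L[10]='1', prepend. Next row=LF[10]=11
  step 10: row=11, L[11]='1', prepend. Next row=LF[11]=12
  step 11: row=12, L[12]='0', prepend. Next row=LF[12]=2
  step 12: row=2, L[2]='2', prepend. Next row=LF[2]=15
  step 13: row=15, L[15]='0', prepend. Next row=LF[15]=4
  step 14: row=4, L[4]='0', prepend. Next row=LF[4]=1
  step 15: row=1, L[1]='1', prepend. Next row=LF[1]=9
  step 16: row=9, L[9]='2', prepend. Next row=LF[9]=19
  step 17: row=19, L[19]='2', prepend. Next row=LF[19]=21
  step 18: row=21, L[21]='2', prepend. Next row=LF[21]=22
  step 19: row=22, L[22]='0', prepend. Next row=LF[22]=7
  step 20: row=7, L[7]='2', prepend. Next row=LF[7]=17
  step 21: row=17, L[17]='1', prepend. Next row=LF[17]=14
  step 22: row=14, L[14]='2', prepend. Next row=LF[14]=20
  step 23: row=20, L[20]='0', prepend. Next row=LF[20]=6
Reversed output: 0212022210020111012021$

Answer: 0212022210020111012021$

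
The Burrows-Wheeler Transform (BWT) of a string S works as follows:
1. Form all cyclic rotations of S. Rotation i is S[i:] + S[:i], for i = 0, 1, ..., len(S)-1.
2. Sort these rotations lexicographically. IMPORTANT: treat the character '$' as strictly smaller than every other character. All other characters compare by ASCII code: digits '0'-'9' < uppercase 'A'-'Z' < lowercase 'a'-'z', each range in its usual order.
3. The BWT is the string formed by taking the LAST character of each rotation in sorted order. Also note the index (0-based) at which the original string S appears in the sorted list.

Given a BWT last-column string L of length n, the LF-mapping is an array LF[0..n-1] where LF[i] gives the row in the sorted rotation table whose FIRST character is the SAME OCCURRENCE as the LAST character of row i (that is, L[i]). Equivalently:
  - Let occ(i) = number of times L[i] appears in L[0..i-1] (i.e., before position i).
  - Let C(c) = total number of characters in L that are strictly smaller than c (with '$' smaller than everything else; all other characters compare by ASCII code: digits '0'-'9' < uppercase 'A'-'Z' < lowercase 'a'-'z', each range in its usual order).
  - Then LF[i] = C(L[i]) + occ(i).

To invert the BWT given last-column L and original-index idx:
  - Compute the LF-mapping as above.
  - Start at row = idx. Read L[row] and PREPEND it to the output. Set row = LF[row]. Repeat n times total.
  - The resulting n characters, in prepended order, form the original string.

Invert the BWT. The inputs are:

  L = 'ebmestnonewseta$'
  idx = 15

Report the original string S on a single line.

LF mapping: 3 2 7 4 11 13 8 10 9 5 15 12 6 14 1 0
Walk LF starting at row 15, prepending L[row]:
  step 1: row=15, L[15]='$', prepend. Next row=LF[15]=0
  step 2: row=0, L[0]='e', prepend. Next row=LF[0]=3
  step 3: row=3, L[3]='e', prepend. Next row=LF[3]=4
  step 4: row=4, L[4]='s', prepend. Next row=LF[4]=11
  step 5: row=11, L[11]='s', prepend. Next row=LF[11]=12
  step 6: row=12, L[12]='e', prepend. Next row=LF[12]=6
  step 7: row=6, L[6]='n', prepend. Next row=LF[6]=8
  step 8: row=8, L[8]='n', prepend. Next row=LF[8]=9
  step 9: row=9, L[9]='e', prepend. Next row=LF[9]=5
  step 10: row=5, L[5]='t', prepend. Next row=LF[5]=13
  step 11: row=13, L[13]='t', prepend. Next row=LF[13]=14
  step 12: row=14, L[14]='a', prepend. Next row=LF[14]=1
  step 13: row=1, L[1]='b', prepend. Next row=LF[1]=2
  step 14: row=2, L[2]='m', prepend. Next row=LF[2]=7
  step 15: row=7, L[7]='o', prepend. Next row=LF[7]=10
  step 16: row=10, L[10]='w', prepend. Next row=LF[10]=15
Reversed output: wombattennessee$

Answer: wombattennessee$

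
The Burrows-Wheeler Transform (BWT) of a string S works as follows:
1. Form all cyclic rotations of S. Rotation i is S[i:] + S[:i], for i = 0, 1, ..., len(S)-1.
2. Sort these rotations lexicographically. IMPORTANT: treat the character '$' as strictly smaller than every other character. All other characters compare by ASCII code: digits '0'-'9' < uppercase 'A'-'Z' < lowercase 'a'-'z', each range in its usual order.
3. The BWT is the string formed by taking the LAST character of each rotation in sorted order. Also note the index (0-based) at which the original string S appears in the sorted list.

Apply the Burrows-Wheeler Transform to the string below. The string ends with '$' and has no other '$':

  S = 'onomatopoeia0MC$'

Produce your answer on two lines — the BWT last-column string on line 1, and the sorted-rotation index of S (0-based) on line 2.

Answer: CaM0imoeoopn$toa
12

Derivation:
All 16 rotations (rotation i = S[i:]+S[:i]):
  rot[0] = onomatopoeia0MC$
  rot[1] = nomatopoeia0MC$o
  rot[2] = omatopoeia0MC$on
  rot[3] = matopoeia0MC$ono
  rot[4] = atopoeia0MC$onom
  rot[5] = topoeia0MC$onoma
  rot[6] = opoeia0MC$onomat
  rot[7] = poeia0MC$onomato
  rot[8] = oeia0MC$onomatop
  rot[9] = eia0MC$onomatopo
  rot[10] = ia0MC$onomatopoe
  rot[11] = a0MC$onomatopoei
  rot[12] = 0MC$onomatopoeia
  rot[13] = MC$onomatopoeia0
  rot[14] = C$onomatopoeia0M
  rot[15] = $onomatopoeia0MC
Sorted (with $ < everything):
  sorted[0] = $onomatopoeia0MC  (last char: 'C')
  sorted[1] = 0MC$onomatopoeia  (last char: 'a')
  sorted[2] = C$onomatopoeia0M  (last char: 'M')
  sorted[3] = MC$onomatopoeia0  (last char: '0')
  sorted[4] = a0MC$onomatopoei  (last char: 'i')
  sorted[5] = atopoeia0MC$onom  (last char: 'm')
  sorted[6] = eia0MC$onomatopo  (last char: 'o')
  sorted[7] = ia0MC$onomatopoe  (last char: 'e')
  sorted[8] = matopoeia0MC$ono  (last char: 'o')
  sorted[9] = nomatopoeia0MC$o  (last char: 'o')
  sorted[10] = oeia0MC$onomatop  (last char: 'p')
  sorted[11] = omatopoeia0MC$on  (last char: 'n')
  sorted[12] = onomatopoeia0MC$  (last char: '$')
  sorted[13] = opoeia0MC$onomat  (last char: 't')
  sorted[14] = poeia0MC$onomato  (last char: 'o')
  sorted[15] = topoeia0MC$onoma  (last char: 'a')
Last column: CaM0imoeoopn$toa
Original string S is at sorted index 12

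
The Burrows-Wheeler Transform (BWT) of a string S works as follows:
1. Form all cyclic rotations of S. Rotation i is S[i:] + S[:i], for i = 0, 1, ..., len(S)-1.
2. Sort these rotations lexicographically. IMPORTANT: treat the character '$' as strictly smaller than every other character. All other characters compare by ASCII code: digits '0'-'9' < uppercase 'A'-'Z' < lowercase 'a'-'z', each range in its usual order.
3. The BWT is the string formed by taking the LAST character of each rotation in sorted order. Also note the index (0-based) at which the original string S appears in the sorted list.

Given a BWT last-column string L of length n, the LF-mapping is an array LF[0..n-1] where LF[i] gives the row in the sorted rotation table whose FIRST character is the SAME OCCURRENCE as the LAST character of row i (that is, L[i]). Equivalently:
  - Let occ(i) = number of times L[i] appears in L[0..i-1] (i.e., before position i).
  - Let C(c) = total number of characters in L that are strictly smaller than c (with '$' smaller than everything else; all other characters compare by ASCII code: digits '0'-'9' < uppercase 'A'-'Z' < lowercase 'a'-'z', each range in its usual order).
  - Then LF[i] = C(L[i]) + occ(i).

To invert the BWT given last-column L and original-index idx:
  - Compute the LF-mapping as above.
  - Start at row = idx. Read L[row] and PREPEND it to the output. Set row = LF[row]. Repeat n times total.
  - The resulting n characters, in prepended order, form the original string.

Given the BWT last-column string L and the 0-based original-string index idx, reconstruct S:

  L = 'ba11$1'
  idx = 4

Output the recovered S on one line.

Answer: a111b$

Derivation:
LF mapping: 5 4 1 2 0 3
Walk LF starting at row 4, prepending L[row]:
  step 1: row=4, L[4]='$', prepend. Next row=LF[4]=0
  step 2: row=0, L[0]='b', prepend. Next row=LF[0]=5
  step 3: row=5, L[5]='1', prepend. Next row=LF[5]=3
  step 4: row=3, L[3]='1', prepend. Next row=LF[3]=2
  step 5: row=2, L[2]='1', prepend. Next row=LF[2]=1
  step 6: row=1, L[1]='a', prepend. Next row=LF[1]=4
Reversed output: a111b$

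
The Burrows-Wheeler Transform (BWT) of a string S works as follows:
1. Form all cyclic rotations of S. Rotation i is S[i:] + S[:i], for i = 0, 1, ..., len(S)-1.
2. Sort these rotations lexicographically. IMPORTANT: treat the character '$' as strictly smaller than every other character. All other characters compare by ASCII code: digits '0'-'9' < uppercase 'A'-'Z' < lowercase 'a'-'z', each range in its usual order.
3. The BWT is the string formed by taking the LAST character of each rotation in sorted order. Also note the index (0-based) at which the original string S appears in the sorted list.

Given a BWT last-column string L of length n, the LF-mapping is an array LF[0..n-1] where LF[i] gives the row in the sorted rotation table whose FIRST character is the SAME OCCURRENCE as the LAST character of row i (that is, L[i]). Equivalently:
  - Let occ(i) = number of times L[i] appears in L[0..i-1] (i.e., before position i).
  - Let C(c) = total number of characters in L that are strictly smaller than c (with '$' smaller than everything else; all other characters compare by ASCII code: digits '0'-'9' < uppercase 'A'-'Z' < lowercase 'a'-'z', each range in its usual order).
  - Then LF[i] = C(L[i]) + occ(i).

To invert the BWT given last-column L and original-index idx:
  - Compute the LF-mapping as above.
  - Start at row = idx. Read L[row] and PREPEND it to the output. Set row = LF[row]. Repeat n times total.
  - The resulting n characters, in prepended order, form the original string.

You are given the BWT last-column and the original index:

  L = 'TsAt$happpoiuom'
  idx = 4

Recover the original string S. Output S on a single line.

Answer: hippopotamusAT$

Derivation:
LF mapping: 2 12 1 13 0 4 3 9 10 11 7 5 14 8 6
Walk LF starting at row 4, prepending L[row]:
  step 1: row=4, L[4]='$', prepend. Next row=LF[4]=0
  step 2: row=0, L[0]='T', prepend. Next row=LF[0]=2
  step 3: row=2, L[2]='A', prepend. Next row=LF[2]=1
  step 4: row=1, L[1]='s', prepend. Next row=LF[1]=12
  step 5: row=12, L[12]='u', prepend. Next row=LF[12]=14
  step 6: row=14, L[14]='m', prepend. Next row=LF[14]=6
  step 7: row=6, L[6]='a', prepend. Next row=LF[6]=3
  step 8: row=3, L[3]='t', prepend. Next row=LF[3]=13
  step 9: row=13, L[13]='o', prepend. Next row=LF[13]=8
  step 10: row=8, L[8]='p', prepend. Next row=LF[8]=10
  step 11: row=10, L[10]='o', prepend. Next row=LF[10]=7
  step 12: row=7, L[7]='p', prepend. Next row=LF[7]=9
  step 13: row=9, L[9]='p', prepend. Next row=LF[9]=11
  step 14: row=11, L[11]='i', prepend. Next row=LF[11]=5
  step 15: row=5, L[5]='h', prepend. Next row=LF[5]=4
Reversed output: hippopotamusAT$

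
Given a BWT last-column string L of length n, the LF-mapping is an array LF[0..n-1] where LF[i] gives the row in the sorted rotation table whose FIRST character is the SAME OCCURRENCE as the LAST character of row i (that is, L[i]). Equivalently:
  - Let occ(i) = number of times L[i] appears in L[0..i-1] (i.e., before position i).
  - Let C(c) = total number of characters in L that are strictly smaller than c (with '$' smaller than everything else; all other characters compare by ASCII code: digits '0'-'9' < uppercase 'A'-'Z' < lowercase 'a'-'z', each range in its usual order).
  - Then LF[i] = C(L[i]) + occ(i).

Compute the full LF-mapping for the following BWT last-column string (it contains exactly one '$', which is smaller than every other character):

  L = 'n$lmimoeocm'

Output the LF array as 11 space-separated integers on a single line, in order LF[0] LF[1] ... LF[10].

Answer: 8 0 4 5 3 6 9 2 10 1 7

Derivation:
Char counts: '$':1, 'c':1, 'e':1, 'i':1, 'l':1, 'm':3, 'n':1, 'o':2
C (first-col start): C('$')=0, C('c')=1, C('e')=2, C('i')=3, C('l')=4, C('m')=5, C('n')=8, C('o')=9
L[0]='n': occ=0, LF[0]=C('n')+0=8+0=8
L[1]='$': occ=0, LF[1]=C('$')+0=0+0=0
L[2]='l': occ=0, LF[2]=C('l')+0=4+0=4
L[3]='m': occ=0, LF[3]=C('m')+0=5+0=5
L[4]='i': occ=0, LF[4]=C('i')+0=3+0=3
L[5]='m': occ=1, LF[5]=C('m')+1=5+1=6
L[6]='o': occ=0, LF[6]=C('o')+0=9+0=9
L[7]='e': occ=0, LF[7]=C('e')+0=2+0=2
L[8]='o': occ=1, LF[8]=C('o')+1=9+1=10
L[9]='c': occ=0, LF[9]=C('c')+0=1+0=1
L[10]='m': occ=2, LF[10]=C('m')+2=5+2=7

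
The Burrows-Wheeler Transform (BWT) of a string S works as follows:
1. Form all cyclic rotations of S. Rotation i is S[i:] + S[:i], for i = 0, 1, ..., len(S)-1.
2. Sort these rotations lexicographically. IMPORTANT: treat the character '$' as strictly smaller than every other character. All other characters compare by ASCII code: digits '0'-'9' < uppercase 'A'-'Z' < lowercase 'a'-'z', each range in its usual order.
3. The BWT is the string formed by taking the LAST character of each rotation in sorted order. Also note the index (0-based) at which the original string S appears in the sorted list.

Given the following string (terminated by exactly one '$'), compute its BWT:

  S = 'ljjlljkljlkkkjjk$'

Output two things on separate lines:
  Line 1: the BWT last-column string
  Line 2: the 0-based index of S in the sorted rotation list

All 17 rotations (rotation i = S[i:]+S[:i]):
  rot[0] = ljjlljkljlkkkjjk$
  rot[1] = jjlljkljlkkkjjk$l
  rot[2] = jlljkljlkkkjjk$lj
  rot[3] = lljkljlkkkjjk$ljj
  rot[4] = ljkljlkkkjjk$ljjl
  rot[5] = jkljlkkkjjk$ljjll
  rot[6] = kljlkkkjjk$ljjllj
  rot[7] = ljlkkkjjk$ljjlljk
  rot[8] = jlkkkjjk$ljjlljkl
  rot[9] = lkkkjjk$ljjlljklj
  rot[10] = kkkjjk$ljjlljkljl
  rot[11] = kkjjk$ljjlljkljlk
  rot[12] = kjjk$ljjlljkljlkk
  rot[13] = jjk$ljjlljkljlkkk
  rot[14] = jk$ljjlljkljlkkkj
  rot[15] = k$ljjlljkljlkkkjj
  rot[16] = $ljjlljkljlkkkjjk
Sorted (with $ < everything):
  sorted[0] = $ljjlljkljlkkkjjk  (last char: 'k')
  sorted[1] = jjk$ljjlljkljlkkk  (last char: 'k')
  sorted[2] = jjlljkljlkkkjjk$l  (last char: 'l')
  sorted[3] = jk$ljjlljkljlkkkj  (last char: 'j')
  sorted[4] = jkljlkkkjjk$ljjll  (last char: 'l')
  sorted[5] = jlkkkjjk$ljjlljkl  (last char: 'l')
  sorted[6] = jlljkljlkkkjjk$lj  (last char: 'j')
  sorted[7] = k$ljjlljkljlkkkjj  (last char: 'j')
  sorted[8] = kjjk$ljjlljkljlkk  (last char: 'k')
  sorted[9] = kkjjk$ljjlljkljlk  (last char: 'k')
  sorted[10] = kkkjjk$ljjlljkljl  (last char: 'l')
  sorted[11] = kljlkkkjjk$ljjllj  (last char: 'j')
  sorted[12] = ljjlljkljlkkkjjk$  (last char: '$')
  sorted[13] = ljkljlkkkjjk$ljjl  (last char: 'l')
  sorted[14] = ljlkkkjjk$ljjlljk  (last char: 'k')
  sorted[15] = lkkkjjk$ljjlljklj  (last char: 'j')
  sorted[16] = lljkljlkkkjjk$ljj  (last char: 'j')
Last column: kkljlljjkklj$lkjj
Original string S is at sorted index 12

Answer: kkljlljjkklj$lkjj
12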